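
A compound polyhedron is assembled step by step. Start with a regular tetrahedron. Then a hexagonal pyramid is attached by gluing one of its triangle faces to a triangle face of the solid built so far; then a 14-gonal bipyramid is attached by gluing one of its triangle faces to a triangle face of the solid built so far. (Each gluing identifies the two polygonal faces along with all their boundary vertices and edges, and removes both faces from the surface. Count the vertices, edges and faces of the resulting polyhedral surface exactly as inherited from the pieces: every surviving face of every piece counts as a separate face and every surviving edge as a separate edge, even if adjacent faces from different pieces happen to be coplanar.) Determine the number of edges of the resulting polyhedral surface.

A regular tetrahedron: V=4, E=6, F=4.
Attach a hexagonal pyramid (V=7, E=12, F=7) along a 3-gon: merge 3 vertices and 3 edges, delete both glued faces → V=8, E=15, F=9.
Attach a 14-gonal bipyramid (V=16, E=42, F=28) along a 3-gon: merge 3 vertices and 3 edges, delete both glued faces → V=21, E=54, F=35.
Check: V − E + F = 21 − 54 + 35 = 2.

54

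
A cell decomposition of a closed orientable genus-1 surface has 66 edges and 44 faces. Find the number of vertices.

22

For a closed orientable surface of genus 1, χ = 2 − 2·1 = 0.
V = 0 + E − F = 0 + 66 − 44 = 22.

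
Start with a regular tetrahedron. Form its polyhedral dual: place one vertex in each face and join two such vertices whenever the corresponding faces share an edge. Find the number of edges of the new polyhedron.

The base solid has V = 4, E = 6, F = 4.
The dual swaps V and F and preserves E: V′ = F = 4, E′ = E = 6, F′ = V = 4.

6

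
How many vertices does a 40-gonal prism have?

A prism on an n-gon has two n-gon bases and n rectangular sides: V = 2·40 = 80, E = 3·40 = 120, F = 40 + 2 = 42.

80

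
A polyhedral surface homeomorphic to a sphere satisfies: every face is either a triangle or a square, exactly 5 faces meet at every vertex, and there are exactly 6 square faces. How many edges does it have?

Let x be the number of triangles; then F = 6 + x.
Edge–face incidences: 2E = 4·6 + 3·x = 24 + 3x.
Every vertex has degree 5, so 5V = 2E.
Euler: V − E + F = 2 ⇒ (2E)/5 − E + (6 + x) = 2.
Multiply by 10: 2·(2E) − 5·(2E) + 10·(6 + x) = 20, i.e. 60 + 10x − 3·(24 + 3x) = 20.
Collecting terms: x − 12 = 20, so x = 32.
Then 2E = 24 + 3·32 = 120, so E = 60, V = 2E/5 = 24, F = 6 + 32 = 38.

60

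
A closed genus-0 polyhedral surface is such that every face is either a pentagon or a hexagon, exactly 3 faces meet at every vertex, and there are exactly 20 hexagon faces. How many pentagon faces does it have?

12

Let x be the number of pentagons; then F = 20 + x.
Edge–face incidences: 2E = 6·20 + 5·x = 120 + 5x.
Every vertex has degree 3, so 3V = 2E.
Euler: V − E + F = 2 ⇒ (2E)/3 − E + (20 + x) = 2.
Multiply by 6: 2·(2E) − 3·(2E) + 6·(20 + x) = 12, i.e. 120 + 6x − (120 + 5x) = 12.
Collecting terms: x = 12.
Then 2E = 120 + 5·12 = 180, so E = 90, V = 2E/3 = 60, F = 20 + 12 = 32.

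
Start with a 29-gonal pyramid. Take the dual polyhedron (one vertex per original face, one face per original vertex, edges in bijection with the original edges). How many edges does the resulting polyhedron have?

The base solid has V = 30, E = 58, F = 30.
The dual swaps V and F and preserves E: V′ = F = 30, E′ = E = 58, F′ = V = 30.

58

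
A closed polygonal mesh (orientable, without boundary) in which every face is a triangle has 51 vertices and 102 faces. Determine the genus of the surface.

Every face is a triangle, so 2E = 3·102 = 306, giving E = 153.
χ = V − E + F = 51 − 153 + 102 = 0.
For a closed orientable surface χ = 2 − 2g, so g = (2 − (0))/2 = 1.

1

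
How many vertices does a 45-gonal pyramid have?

46

A pyramid on an n-gon base has one n-gon and n triangles: V = 45 + 1 = 46, E = 2·45 = 90, F = 45 + 1 = 46.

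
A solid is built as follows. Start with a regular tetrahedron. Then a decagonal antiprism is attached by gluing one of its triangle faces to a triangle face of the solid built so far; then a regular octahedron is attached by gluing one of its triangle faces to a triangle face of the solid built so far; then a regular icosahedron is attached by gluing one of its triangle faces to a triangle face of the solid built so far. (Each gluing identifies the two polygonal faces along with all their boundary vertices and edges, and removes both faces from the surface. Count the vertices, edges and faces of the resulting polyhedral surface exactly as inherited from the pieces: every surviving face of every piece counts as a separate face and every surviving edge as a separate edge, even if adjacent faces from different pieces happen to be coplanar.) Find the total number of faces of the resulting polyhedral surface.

48

A regular tetrahedron: V=4, E=6, F=4.
Attach a decagonal antiprism (V=20, E=40, F=22) along a 3-gon: merge 3 vertices and 3 edges, delete both glued faces → V=21, E=43, F=24.
Attach a regular octahedron (V=6, E=12, F=8) along a 3-gon: merge 3 vertices and 3 edges, delete both glued faces → V=24, E=52, F=30.
Attach a regular icosahedron (V=12, E=30, F=20) along a 3-gon: merge 3 vertices and 3 edges, delete both glued faces → V=33, E=79, F=48.
Check: V − E + F = 33 − 79 + 48 = 2.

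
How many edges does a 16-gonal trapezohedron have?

The n-trapezohedron (dual of the n-antiprism) has V = 2·16 + 2 = 34, E = 4·16 = 64, F = 2·16 = 32.

64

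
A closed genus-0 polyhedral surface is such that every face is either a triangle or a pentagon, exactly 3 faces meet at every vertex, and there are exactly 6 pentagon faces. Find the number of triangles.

Let x be the number of triangles; then F = 6 + x.
Edge–face incidences: 2E = 5·6 + 3·x = 30 + 3x.
Every vertex has degree 3, so 3V = 2E.
Euler: V − E + F = 2 ⇒ (2E)/3 − E + (6 + x) = 2.
Multiply by 6: 2·(2E) − 3·(2E) + 6·(6 + x) = 12, i.e. 36 + 6x − (30 + 3x) = 12.
Collecting terms: 3x + 6 = 12, so 3x = 6, so x = 2.
Then 2E = 30 + 3·2 = 36, so E = 18, V = 2E/3 = 12, F = 6 + 2 = 8.

2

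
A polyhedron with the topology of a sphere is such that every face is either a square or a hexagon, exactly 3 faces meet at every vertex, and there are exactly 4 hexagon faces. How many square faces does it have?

6

Let x be the number of squares; then F = 4 + x.
Edge–face incidences: 2E = 6·4 + 4·x = 24 + 4x.
Every vertex has degree 3, so 3V = 2E.
Euler: V − E + F = 2 ⇒ (2E)/3 − E + (4 + x) = 2.
Multiply by 6: 2·(2E) − 3·(2E) + 6·(4 + x) = 12, i.e. 24 + 6x − (24 + 4x) = 12.
Collecting terms: 2x = 12, so x = 6.
Then 2E = 24 + 4·6 = 48, so E = 24, V = 2E/3 = 16, F = 4 + 6 = 10.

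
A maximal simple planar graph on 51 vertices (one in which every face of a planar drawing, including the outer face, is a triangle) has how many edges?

In a plane triangulation 3F = 2E and V − E + F = 2, so E = 3V − 6 = 3·51 − 6 = 147.

147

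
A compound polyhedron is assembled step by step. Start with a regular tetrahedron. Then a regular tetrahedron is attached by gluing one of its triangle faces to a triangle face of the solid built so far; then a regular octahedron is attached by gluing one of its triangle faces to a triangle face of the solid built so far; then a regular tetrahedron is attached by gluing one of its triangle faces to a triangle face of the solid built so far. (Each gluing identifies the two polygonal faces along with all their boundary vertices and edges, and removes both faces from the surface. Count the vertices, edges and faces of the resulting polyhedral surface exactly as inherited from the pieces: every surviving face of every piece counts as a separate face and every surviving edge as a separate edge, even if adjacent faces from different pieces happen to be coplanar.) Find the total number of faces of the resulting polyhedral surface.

14

A regular tetrahedron: V=4, E=6, F=4.
Attach a regular tetrahedron (V=4, E=6, F=4) along a 3-gon: merge 3 vertices and 3 edges, delete both glued faces → V=5, E=9, F=6.
Attach a regular octahedron (V=6, E=12, F=8) along a 3-gon: merge 3 vertices and 3 edges, delete both glued faces → V=8, E=18, F=12.
Attach a regular tetrahedron (V=4, E=6, F=4) along a 3-gon: merge 3 vertices and 3 edges, delete both glued faces → V=9, E=21, F=14.
Check: V − E + F = 9 − 21 + 14 = 2.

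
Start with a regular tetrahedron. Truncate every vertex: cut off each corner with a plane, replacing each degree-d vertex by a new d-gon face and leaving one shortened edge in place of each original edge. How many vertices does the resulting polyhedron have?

12

The base solid has V = 4, E = 6, F = 4.
Truncation replaces each original edge-end by a new vertex, so V′ = 2E = 12.
Each original edge survives, and each old vertex of degree d contributes d new edges; summing degrees gives Σd = 2E, so E′ = E + 2E = 3E = 18.
Each original face survives and each original vertex becomes one new face: F′ = F + V = 8.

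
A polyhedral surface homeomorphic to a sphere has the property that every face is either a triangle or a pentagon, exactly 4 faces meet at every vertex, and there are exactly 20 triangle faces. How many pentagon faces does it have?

Let x be the number of pentagons; then F = 20 + x.
Edge–face incidences: 2E = 3·20 + 5·x = 60 + 5x.
Every vertex has degree 4, so 4V = 2E.
Euler: V − E + F = 2 ⇒ (2E)/4 − E + (20 + x) = 2.
Multiply by 8: 2·(2E) − 4·(2E) + 8·(20 + x) = 16, i.e. 160 + 8x − 2·(60 + 5x) = 16.
Collecting terms: −2x + 40 = 16, so −2x = −24, so x = 12.
Then 2E = 60 + 5·12 = 120, so E = 60, V = 2E/4 = 30, F = 20 + 12 = 32.

12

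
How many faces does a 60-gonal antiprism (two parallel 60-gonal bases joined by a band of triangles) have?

An antiprism on an n-gon has two n-gon caps and 2n triangles: V = 2·60 = 120, E = 4·60 = 240, F = 2·60 + 2 = 122.

122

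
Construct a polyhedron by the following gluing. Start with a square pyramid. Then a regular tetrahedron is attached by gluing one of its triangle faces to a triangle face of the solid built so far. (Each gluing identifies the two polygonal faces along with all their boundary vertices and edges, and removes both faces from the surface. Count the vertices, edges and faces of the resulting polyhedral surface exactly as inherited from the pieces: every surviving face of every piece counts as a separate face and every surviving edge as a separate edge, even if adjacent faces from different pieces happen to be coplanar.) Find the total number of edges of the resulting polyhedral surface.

11

A square pyramid: V=5, E=8, F=5.
Attach a regular tetrahedron (V=4, E=6, F=4) along a 3-gon: merge 3 vertices and 3 edges, delete both glued faces → V=6, E=11, F=7.
Check: V − E + F = 6 − 11 + 7 = 2.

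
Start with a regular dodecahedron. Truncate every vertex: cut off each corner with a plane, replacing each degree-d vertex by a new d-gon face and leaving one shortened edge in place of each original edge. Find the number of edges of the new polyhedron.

90

The base solid has V = 20, E = 30, F = 12.
Truncation replaces each original edge-end by a new vertex, so V′ = 2E = 60.
Each original edge survives, and each old vertex of degree d contributes d new edges; summing degrees gives Σd = 2E, so E′ = E + 2E = 3E = 90.
Each original face survives and each original vertex becomes one new face: F′ = F + V = 32.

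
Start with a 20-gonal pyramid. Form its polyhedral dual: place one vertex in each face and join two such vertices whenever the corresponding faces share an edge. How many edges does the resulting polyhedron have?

The base solid has V = 21, E = 40, F = 21.
The dual swaps V and F and preserves E: V′ = F = 21, E′ = E = 40, F′ = V = 21.

40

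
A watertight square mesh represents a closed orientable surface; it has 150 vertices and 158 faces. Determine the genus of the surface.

5

Every face is a square, so 2E = 4·158 = 632, giving E = 316.
χ = V − E + F = 150 − 316 + 158 = -8.
For a closed orientable surface χ = 2 − 2g, so g = (2 − (-8))/2 = 5.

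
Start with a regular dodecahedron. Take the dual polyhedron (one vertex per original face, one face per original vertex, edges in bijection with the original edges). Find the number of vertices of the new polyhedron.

12

The base solid has V = 20, E = 30, F = 12.
The dual swaps V and F and preserves E: V′ = F = 12, E′ = E = 30, F′ = V = 20.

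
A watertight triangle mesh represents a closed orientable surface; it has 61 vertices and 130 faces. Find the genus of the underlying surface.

Every face is a triangle, so 2E = 3·130 = 390, giving E = 195.
χ = V − E + F = 61 − 195 + 130 = -4.
For a closed orientable surface χ = 2 − 2g, so g = (2 − (-4))/2 = 3.

3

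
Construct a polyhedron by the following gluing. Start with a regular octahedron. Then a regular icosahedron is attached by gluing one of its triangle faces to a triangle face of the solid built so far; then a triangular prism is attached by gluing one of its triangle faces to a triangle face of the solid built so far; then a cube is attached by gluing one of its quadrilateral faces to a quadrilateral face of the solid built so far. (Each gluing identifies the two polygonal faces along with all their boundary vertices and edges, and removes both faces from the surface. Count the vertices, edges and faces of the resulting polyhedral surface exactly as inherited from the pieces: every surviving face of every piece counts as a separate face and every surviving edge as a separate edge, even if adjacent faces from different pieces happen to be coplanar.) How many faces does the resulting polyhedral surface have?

A regular octahedron: V=6, E=12, F=8.
Attach a regular icosahedron (V=12, E=30, F=20) along a 3-gon: merge 3 vertices and 3 edges, delete both glued faces → V=15, E=39, F=26.
Attach a triangular prism (V=6, E=9, F=5) along a 3-gon: merge 3 vertices and 3 edges, delete both glued faces → V=18, E=45, F=29.
Attach a cube (V=8, E=12, F=6) along a 4-gon: merge 4 vertices and 4 edges, delete both glued faces → V=22, E=53, F=33.
Check: V − E + F = 22 − 53 + 33 = 2.

33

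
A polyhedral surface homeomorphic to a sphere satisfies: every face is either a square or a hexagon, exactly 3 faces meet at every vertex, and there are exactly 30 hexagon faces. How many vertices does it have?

68

Let x be the number of squares; then F = 30 + x.
Edge–face incidences: 2E = 6·30 + 4·x = 180 + 4x.
Every vertex has degree 3, so 3V = 2E.
Euler: V − E + F = 2 ⇒ (2E)/3 − E + (30 + x) = 2.
Multiply by 6: 2·(2E) − 3·(2E) + 6·(30 + x) = 12, i.e. 180 + 6x − (180 + 4x) = 12.
Collecting terms: 2x = 12, so x = 6.
Then 2E = 180 + 4·6 = 204, so E = 102, V = 2E/3 = 68, F = 30 + 6 = 36.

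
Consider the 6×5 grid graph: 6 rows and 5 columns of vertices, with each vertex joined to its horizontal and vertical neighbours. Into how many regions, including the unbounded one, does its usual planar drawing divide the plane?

The grid has V = 6·5 = 30 vertices and E = 6·4 + 5·5 = 49 edges.
F = 2 − V + E = 2 − 30 + 49 = 21.

21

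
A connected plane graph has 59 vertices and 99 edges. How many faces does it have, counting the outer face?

42

Euler's formula for a connected plane graph: V − E + F = 2, so F = 2 − 59 + 99 = 42.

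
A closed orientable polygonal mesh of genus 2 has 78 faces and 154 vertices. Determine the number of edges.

For a closed orientable surface of genus 2, χ = 2 − 2·2 = -2.
E = V + F − (-2) = 154 + 78 − (-2) = 234.

234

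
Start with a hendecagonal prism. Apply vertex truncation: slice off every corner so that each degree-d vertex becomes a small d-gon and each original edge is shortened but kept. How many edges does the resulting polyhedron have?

99

The base solid has V = 22, E = 33, F = 13.
Truncation replaces each original edge-end by a new vertex, so V′ = 2E = 66.
Each original edge survives, and each old vertex of degree d contributes d new edges; summing degrees gives Σd = 2E, so E′ = E + 2E = 3E = 99.
Each original face survives and each original vertex becomes one new face: F′ = F + V = 35.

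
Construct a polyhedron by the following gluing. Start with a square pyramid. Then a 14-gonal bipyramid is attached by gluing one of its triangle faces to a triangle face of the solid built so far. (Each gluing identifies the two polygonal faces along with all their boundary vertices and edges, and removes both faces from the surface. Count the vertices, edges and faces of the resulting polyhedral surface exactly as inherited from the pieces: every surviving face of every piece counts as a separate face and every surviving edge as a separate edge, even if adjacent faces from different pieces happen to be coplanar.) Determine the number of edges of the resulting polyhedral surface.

A square pyramid: V=5, E=8, F=5.
Attach a 14-gonal bipyramid (V=16, E=42, F=28) along a 3-gon: merge 3 vertices and 3 edges, delete both glued faces → V=18, E=47, F=31.
Check: V − E + F = 18 − 47 + 31 = 2.

47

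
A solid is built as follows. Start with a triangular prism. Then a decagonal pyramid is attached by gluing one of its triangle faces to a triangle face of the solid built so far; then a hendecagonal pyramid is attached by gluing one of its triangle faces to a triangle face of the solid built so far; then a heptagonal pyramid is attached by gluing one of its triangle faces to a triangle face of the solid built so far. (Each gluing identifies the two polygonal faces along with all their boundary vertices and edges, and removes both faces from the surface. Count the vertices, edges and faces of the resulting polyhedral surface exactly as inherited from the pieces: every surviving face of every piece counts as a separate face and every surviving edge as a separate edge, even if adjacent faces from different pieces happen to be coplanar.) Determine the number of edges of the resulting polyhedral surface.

A triangular prism: V=6, E=9, F=5.
Attach a decagonal pyramid (V=11, E=20, F=11) along a 3-gon: merge 3 vertices and 3 edges, delete both glued faces → V=14, E=26, F=14.
Attach a hendecagonal pyramid (V=12, E=22, F=12) along a 3-gon: merge 3 vertices and 3 edges, delete both glued faces → V=23, E=45, F=24.
Attach a heptagonal pyramid (V=8, E=14, F=8) along a 3-gon: merge 3 vertices and 3 edges, delete both glued faces → V=28, E=56, F=30.
Check: V − E + F = 28 − 56 + 30 = 2.

56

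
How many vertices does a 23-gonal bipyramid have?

25

A bipyramid over an n-gon has 2n triangular faces and n + 2 vertices: V = 23 + 2 = 25, E = 3·23 = 69, F = 2·23 = 46.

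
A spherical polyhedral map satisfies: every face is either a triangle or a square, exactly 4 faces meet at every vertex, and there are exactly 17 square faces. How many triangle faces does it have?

Let x be the number of triangles; then F = 17 + x.
Edge–face incidences: 2E = 4·17 + 3·x = 68 + 3x.
Every vertex has degree 4, so 4V = 2E.
Euler: V − E + F = 2 ⇒ (2E)/4 − E + (17 + x) = 2.
Multiply by 8: 2·(2E) − 4·(2E) + 8·(17 + x) = 16, i.e. 136 + 8x − 2·(68 + 3x) = 16.
Collecting terms: 2x = 16, so x = 8.
Then 2E = 68 + 3·8 = 92, so E = 46, V = 2E/4 = 23, F = 17 + 8 = 25.

8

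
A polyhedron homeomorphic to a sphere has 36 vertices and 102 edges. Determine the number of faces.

68

Here V − E + F = 2.
F = 2 − V + E = 2 − 36 + 102 = 68.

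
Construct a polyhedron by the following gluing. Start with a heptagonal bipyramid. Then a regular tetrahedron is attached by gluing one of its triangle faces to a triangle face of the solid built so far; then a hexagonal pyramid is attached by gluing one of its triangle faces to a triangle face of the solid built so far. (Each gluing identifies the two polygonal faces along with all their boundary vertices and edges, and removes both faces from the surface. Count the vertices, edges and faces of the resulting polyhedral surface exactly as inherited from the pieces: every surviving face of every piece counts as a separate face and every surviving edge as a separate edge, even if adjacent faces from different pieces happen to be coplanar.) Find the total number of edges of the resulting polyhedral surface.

33

A heptagonal bipyramid: V=9, E=21, F=14.
Attach a regular tetrahedron (V=4, E=6, F=4) along a 3-gon: merge 3 vertices and 3 edges, delete both glued faces → V=10, E=24, F=16.
Attach a hexagonal pyramid (V=7, E=12, F=7) along a 3-gon: merge 3 vertices and 3 edges, delete both glued faces → V=14, E=33, F=21.
Check: V − E + F = 14 − 33 + 21 = 2.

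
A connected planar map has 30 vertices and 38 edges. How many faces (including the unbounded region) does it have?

Euler's formula for a connected plane graph: V − E + F = 2, so F = 2 − 30 + 38 = 10.

10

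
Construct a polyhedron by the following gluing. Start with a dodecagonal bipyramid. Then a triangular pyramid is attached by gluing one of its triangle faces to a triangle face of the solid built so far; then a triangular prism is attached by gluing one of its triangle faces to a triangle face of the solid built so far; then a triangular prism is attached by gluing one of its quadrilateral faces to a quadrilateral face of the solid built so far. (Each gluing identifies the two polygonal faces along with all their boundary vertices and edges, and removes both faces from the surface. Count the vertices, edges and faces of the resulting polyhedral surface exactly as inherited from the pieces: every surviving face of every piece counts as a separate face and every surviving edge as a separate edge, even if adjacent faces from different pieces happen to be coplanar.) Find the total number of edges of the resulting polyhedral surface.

A dodecagonal bipyramid: V=14, E=36, F=24.
Attach a triangular pyramid (V=4, E=6, F=4) along a 3-gon: merge 3 vertices and 3 edges, delete both glued faces → V=15, E=39, F=26.
Attach a triangular prism (V=6, E=9, F=5) along a 3-gon: merge 3 vertices and 3 edges, delete both glued faces → V=18, E=45, F=29.
Attach a triangular prism (V=6, E=9, F=5) along a 4-gon: merge 4 vertices and 4 edges, delete both glued faces → V=20, E=50, F=32.
Check: V − E + F = 20 − 50 + 32 = 2.

50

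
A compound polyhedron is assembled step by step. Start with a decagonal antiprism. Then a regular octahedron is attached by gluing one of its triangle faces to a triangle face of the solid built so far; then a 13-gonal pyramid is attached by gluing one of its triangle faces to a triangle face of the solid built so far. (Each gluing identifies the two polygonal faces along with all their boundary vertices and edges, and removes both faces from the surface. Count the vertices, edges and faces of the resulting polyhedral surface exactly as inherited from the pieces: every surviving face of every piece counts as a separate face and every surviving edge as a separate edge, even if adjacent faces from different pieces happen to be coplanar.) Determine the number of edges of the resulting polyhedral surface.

A decagonal antiprism: V=20, E=40, F=22.
Attach a regular octahedron (V=6, E=12, F=8) along a 3-gon: merge 3 vertices and 3 edges, delete both glued faces → V=23, E=49, F=28.
Attach a 13-gonal pyramid (V=14, E=26, F=14) along a 3-gon: merge 3 vertices and 3 edges, delete both glued faces → V=34, E=72, F=40.
Check: V − E + F = 34 − 72 + 40 = 2.

72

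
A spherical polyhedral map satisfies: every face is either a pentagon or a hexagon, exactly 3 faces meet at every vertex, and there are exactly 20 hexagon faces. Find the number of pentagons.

Let x be the number of pentagons; then F = 20 + x.
Edge–face incidences: 2E = 6·20 + 5·x = 120 + 5x.
Every vertex has degree 3, so 3V = 2E.
Euler: V − E + F = 2 ⇒ (2E)/3 − E + (20 + x) = 2.
Multiply by 6: 2·(2E) − 3·(2E) + 6·(20 + x) = 12, i.e. 120 + 6x − (120 + 5x) = 12.
Collecting terms: x = 12.
Then 2E = 120 + 5·12 = 180, so E = 90, V = 2E/3 = 60, F = 20 + 12 = 32.

12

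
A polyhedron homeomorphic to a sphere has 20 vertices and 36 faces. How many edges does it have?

Here V − E + F = 2.
E = V + F − (2) = 20 + 36 − (2) = 54.

54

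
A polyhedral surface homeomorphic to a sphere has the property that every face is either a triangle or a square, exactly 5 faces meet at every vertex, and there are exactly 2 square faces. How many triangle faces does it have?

24

Let x be the number of triangles; then F = 2 + x.
Edge–face incidences: 2E = 4·2 + 3·x = 8 + 3x.
Every vertex has degree 5, so 5V = 2E.
Euler: V − E + F = 2 ⇒ (2E)/5 − E + (2 + x) = 2.
Multiply by 10: 2·(2E) − 5·(2E) + 10·(2 + x) = 20, i.e. 20 + 10x − 3·(8 + 3x) = 20.
Collecting terms: x − 4 = 20, so x = 24.
Then 2E = 8 + 3·24 = 80, so E = 40, V = 2E/5 = 16, F = 2 + 24 = 26.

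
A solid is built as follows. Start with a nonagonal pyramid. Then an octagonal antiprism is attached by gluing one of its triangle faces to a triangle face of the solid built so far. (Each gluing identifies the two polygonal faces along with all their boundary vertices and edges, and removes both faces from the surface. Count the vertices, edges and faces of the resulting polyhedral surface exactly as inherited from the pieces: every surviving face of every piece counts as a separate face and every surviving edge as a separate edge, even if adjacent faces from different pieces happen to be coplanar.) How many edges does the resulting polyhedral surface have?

47

A nonagonal pyramid: V=10, E=18, F=10.
Attach an octagonal antiprism (V=16, E=32, F=18) along a 3-gon: merge 3 vertices and 3 edges, delete both glued faces → V=23, E=47, F=26.
Check: V − E + F = 23 − 47 + 26 = 2.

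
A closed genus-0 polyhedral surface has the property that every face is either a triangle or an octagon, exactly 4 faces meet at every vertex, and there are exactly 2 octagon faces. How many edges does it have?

32

Let x be the number of triangles; then F = 2 + x.
Edge–face incidences: 2E = 8·2 + 3·x = 16 + 3x.
Every vertex has degree 4, so 4V = 2E.
Euler: V − E + F = 2 ⇒ (2E)/4 − E + (2 + x) = 2.
Multiply by 8: 2·(2E) − 4·(2E) + 8·(2 + x) = 16, i.e. 16 + 8x − 2·(16 + 3x) = 16.
Collecting terms: 2x − 16 = 16, so 2x = 32, so x = 16.
Then 2E = 16 + 3·16 = 64, so E = 32, V = 2E/4 = 16, F = 2 + 16 = 18.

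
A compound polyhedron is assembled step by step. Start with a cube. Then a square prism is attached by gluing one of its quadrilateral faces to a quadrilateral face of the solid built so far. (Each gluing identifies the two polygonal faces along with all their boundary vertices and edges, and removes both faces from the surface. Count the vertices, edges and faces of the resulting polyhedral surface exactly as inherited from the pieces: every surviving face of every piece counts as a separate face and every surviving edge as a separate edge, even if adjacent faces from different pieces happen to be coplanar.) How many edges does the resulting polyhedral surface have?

20

A cube: V=8, E=12, F=6.
Attach a square prism (V=8, E=12, F=6) along a 4-gon: merge 4 vertices and 4 edges, delete both glued faces → V=12, E=20, F=10.
Check: V − E + F = 12 − 20 + 10 = 2.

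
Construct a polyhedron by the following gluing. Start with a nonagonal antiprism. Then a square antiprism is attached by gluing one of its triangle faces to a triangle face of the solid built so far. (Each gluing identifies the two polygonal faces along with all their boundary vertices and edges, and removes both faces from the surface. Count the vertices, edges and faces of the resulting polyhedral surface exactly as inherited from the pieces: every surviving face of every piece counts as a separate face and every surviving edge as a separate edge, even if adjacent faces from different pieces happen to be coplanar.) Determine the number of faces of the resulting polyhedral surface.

A nonagonal antiprism: V=18, E=36, F=20.
Attach a square antiprism (V=8, E=16, F=10) along a 3-gon: merge 3 vertices and 3 edges, delete both glued faces → V=23, E=49, F=28.
Check: V − E + F = 23 − 49 + 28 = 2.

28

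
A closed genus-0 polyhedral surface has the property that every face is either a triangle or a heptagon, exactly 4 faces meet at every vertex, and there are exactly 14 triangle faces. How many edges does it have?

28

Let x be the number of heptagons; then F = 14 + x.
Edge–face incidences: 2E = 3·14 + 7·x = 42 + 7x.
Every vertex has degree 4, so 4V = 2E.
Euler: V − E + F = 2 ⇒ (2E)/4 − E + (14 + x) = 2.
Multiply by 8: 2·(2E) − 4·(2E) + 8·(14 + x) = 16, i.e. 112 + 8x − 2·(42 + 7x) = 16.
Collecting terms: −6x + 28 = 16, so −6x = −12, so x = 2.
Then 2E = 42 + 7·2 = 56, so E = 28, V = 2E/4 = 14, F = 14 + 2 = 16.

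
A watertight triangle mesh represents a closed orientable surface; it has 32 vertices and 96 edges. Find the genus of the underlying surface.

1

Every face is a triangle and each edge borders two faces, so 3F = 2·96, giving F = 64.
χ = V − E + F = 32 − 96 + 64 = 0.
For a closed orientable surface χ = 2 − 2g, so g = (2 − (0))/2 = 1.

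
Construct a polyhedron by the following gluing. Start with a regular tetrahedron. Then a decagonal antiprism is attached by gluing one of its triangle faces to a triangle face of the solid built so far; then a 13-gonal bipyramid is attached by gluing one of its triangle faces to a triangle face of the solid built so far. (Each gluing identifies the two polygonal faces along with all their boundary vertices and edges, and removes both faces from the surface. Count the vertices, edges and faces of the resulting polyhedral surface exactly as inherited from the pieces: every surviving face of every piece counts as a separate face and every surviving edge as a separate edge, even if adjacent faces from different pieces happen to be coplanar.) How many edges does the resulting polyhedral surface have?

79

A regular tetrahedron: V=4, E=6, F=4.
Attach a decagonal antiprism (V=20, E=40, F=22) along a 3-gon: merge 3 vertices and 3 edges, delete both glued faces → V=21, E=43, F=24.
Attach a 13-gonal bipyramid (V=15, E=39, F=26) along a 3-gon: merge 3 vertices and 3 edges, delete both glued faces → V=33, E=79, F=48.
Check: V − E + F = 33 − 79 + 48 = 2.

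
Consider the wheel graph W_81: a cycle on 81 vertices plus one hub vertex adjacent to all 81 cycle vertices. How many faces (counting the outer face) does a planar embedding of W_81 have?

82

W_81 has V = 81 + 1 = 82 vertices and E = 2·81 = 162 edges.
By Euler's formula F = 2 − V + E = 2 − 82 + 162 = 82.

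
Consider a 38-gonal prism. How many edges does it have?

114

A prism on an n-gon has two n-gon bases and n rectangular sides: V = 2·38 = 76, E = 3·38 = 114, F = 38 + 2 = 40.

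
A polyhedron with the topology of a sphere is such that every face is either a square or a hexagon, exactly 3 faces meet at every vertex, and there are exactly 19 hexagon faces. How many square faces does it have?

Let x be the number of squares; then F = 19 + x.
Edge–face incidences: 2E = 6·19 + 4·x = 114 + 4x.
Every vertex has degree 3, so 3V = 2E.
Euler: V − E + F = 2 ⇒ (2E)/3 − E + (19 + x) = 2.
Multiply by 6: 2·(2E) − 3·(2E) + 6·(19 + x) = 12, i.e. 114 + 6x − (114 + 4x) = 12.
Collecting terms: 2x = 12, so x = 6.
Then 2E = 114 + 4·6 = 138, so E = 69, V = 2E/3 = 46, F = 19 + 6 = 25.

6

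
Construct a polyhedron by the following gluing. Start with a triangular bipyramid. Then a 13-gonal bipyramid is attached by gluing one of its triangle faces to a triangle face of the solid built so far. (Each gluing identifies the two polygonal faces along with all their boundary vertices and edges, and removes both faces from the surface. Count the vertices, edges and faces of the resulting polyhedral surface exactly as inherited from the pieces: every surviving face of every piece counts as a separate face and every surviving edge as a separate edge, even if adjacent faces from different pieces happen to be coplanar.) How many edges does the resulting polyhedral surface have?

A triangular bipyramid: V=5, E=9, F=6.
Attach a 13-gonal bipyramid (V=15, E=39, F=26) along a 3-gon: merge 3 vertices and 3 edges, delete both glued faces → V=17, E=45, F=30.
Check: V − E + F = 17 − 45 + 30 = 2.

45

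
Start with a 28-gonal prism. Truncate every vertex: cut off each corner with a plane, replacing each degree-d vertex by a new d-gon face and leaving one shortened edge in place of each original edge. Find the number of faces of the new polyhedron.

86

The base solid has V = 56, E = 84, F = 30.
Truncation replaces each original edge-end by a new vertex, so V′ = 2E = 168.
Each original edge survives, and each old vertex of degree d contributes d new edges; summing degrees gives Σd = 2E, so E′ = E + 2E = 3E = 252.
Each original face survives and each original vertex becomes one new face: F′ = F + V = 86.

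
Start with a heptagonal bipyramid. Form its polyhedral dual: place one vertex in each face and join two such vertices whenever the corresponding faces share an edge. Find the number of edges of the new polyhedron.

The base solid has V = 9, E = 21, F = 14.
The dual swaps V and F and preserves E: V′ = F = 14, E′ = E = 21, F′ = V = 9.

21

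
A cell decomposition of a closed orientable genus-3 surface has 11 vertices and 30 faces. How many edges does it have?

45

For a closed orientable surface of genus 3, χ = 2 − 2·3 = -4.
E = V + F − (-4) = 11 + 30 − (-4) = 45.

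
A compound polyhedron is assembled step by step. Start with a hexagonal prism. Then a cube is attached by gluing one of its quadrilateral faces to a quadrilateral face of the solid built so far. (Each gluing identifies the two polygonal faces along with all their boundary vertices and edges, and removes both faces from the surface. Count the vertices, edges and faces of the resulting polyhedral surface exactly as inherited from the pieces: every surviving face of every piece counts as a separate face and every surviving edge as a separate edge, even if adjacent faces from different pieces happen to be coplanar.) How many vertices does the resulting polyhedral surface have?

A hexagonal prism: V=12, E=18, F=8.
Attach a cube (V=8, E=12, F=6) along a 4-gon: merge 4 vertices and 4 edges, delete both glued faces → V=16, E=26, F=12.
Check: V − E + F = 16 − 26 + 12 = 2.

16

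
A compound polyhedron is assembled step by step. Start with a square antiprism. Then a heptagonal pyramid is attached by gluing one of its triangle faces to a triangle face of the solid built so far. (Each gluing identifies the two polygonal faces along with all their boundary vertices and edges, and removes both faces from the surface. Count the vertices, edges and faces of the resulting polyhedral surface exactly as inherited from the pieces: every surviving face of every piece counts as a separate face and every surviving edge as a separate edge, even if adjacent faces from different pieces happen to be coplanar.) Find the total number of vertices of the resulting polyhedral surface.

A square antiprism: V=8, E=16, F=10.
Attach a heptagonal pyramid (V=8, E=14, F=8) along a 3-gon: merge 3 vertices and 3 edges, delete both glued faces → V=13, E=27, F=16.
Check: V − E + F = 13 − 27 + 16 = 2.

13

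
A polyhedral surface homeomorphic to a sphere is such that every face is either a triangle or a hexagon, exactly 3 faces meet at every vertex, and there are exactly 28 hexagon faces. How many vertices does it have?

60

Let x be the number of triangles; then F = 28 + x.
Edge–face incidences: 2E = 6·28 + 3·x = 168 + 3x.
Every vertex has degree 3, so 3V = 2E.
Euler: V − E + F = 2 ⇒ (2E)/3 − E + (28 + x) = 2.
Multiply by 6: 2·(2E) − 3·(2E) + 6·(28 + x) = 12, i.e. 168 + 6x − (168 + 3x) = 12.
Collecting terms: 3x = 12, so x = 4.
Then 2E = 168 + 3·4 = 180, so E = 90, V = 2E/3 = 60, F = 28 + 4 = 32.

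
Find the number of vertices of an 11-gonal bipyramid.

A bipyramid over an n-gon has 2n triangular faces and n + 2 vertices: V = 11 + 2 = 13, E = 3·11 = 33, F = 2·11 = 22.
Check: V − E + F = 13 − 33 + 22 = 2.

13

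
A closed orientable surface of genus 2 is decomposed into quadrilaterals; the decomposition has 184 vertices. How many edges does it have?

χ = 2 − 2·2 = -2, and every face is a square so 4F = 2E.
V − E + F = -2 with E = 4F/2 gives 184 − (4/2 − 1)·F = -2, so F = 186 and E = 372.

372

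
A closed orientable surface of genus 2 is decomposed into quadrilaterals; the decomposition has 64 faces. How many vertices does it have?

χ = 2 − 2·2 = -2, and every face is a square so 4F = 2E.
E = 4·64/2 = 128. Then V = -2 + E − F = -2 + 128 − 64 = 62.

62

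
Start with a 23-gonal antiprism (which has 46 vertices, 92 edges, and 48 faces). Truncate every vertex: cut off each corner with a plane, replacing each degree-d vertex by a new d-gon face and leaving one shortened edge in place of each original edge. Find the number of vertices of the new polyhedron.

184

Truncation replaces each original edge-end by a new vertex, so V′ = 2E = 184.
Each original edge survives, and each old vertex of degree d contributes d new edges; summing degrees gives Σd = 2E, so E′ = E + 2E = 3E = 276.
Each original face survives and each original vertex becomes one new face: F′ = F + V = 94.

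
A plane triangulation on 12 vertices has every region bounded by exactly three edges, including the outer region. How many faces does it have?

In a plane triangulation 3F = 2E and V − E + F = 2, so F = 2V − 4 = 2·12 − 4 = 20.

20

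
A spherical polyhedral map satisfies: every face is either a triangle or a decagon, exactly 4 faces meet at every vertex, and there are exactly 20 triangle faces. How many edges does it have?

40

Let x be the number of decagons; then F = 20 + x.
Edge–face incidences: 2E = 3·20 + 10·x = 60 + 10x.
Every vertex has degree 4, so 4V = 2E.
Euler: V − E + F = 2 ⇒ (2E)/4 − E + (20 + x) = 2.
Multiply by 8: 2·(2E) − 4·(2E) + 8·(20 + x) = 16, i.e. 160 + 8x − 2·(60 + 10x) = 16.
Collecting terms: −12x + 40 = 16, so −12x = −24, so x = 2.
Then 2E = 60 + 10·2 = 80, so E = 40, V = 2E/4 = 20, F = 20 + 2 = 22.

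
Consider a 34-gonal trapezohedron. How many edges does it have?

136

The n-trapezohedron (dual of the n-antiprism) has V = 2·34 + 2 = 70, E = 4·34 = 136, F = 2·34 = 68.
Check: V − E + F = 70 − 136 + 68 = 2.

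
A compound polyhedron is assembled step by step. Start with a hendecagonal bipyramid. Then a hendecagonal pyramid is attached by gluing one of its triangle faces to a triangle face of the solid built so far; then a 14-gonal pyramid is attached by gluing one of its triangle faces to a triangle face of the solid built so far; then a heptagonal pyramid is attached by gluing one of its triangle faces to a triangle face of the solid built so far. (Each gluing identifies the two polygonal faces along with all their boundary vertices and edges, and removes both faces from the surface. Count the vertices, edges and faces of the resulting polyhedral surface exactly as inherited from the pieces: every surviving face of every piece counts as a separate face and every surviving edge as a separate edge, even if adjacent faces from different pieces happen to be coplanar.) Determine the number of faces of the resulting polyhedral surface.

A hendecagonal bipyramid: V=13, E=33, F=22.
Attach a hendecagonal pyramid (V=12, E=22, F=12) along a 3-gon: merge 3 vertices and 3 edges, delete both glued faces → V=22, E=52, F=32.
Attach a 14-gonal pyramid (V=15, E=28, F=15) along a 3-gon: merge 3 vertices and 3 edges, delete both glued faces → V=34, E=77, F=45.
Attach a heptagonal pyramid (V=8, E=14, F=8) along a 3-gon: merge 3 vertices and 3 edges, delete both glued faces → V=39, E=88, F=51.
Check: V − E + F = 39 − 88 + 51 = 2.

51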